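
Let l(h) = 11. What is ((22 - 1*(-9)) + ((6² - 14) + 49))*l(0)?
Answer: 1122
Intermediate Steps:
((22 - 1*(-9)) + ((6² - 14) + 49))*l(0) = ((22 - 1*(-9)) + ((6² - 14) + 49))*11 = ((22 + 9) + ((36 - 14) + 49))*11 = (31 + (22 + 49))*11 = (31 + 71)*11 = 102*11 = 1122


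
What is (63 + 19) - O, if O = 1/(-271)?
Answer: 22223/271 ≈ 82.004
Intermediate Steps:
O = -1/271 ≈ -0.0036900
(63 + 19) - O = (63 + 19) - 1*(-1/271) = 82 + 1/271 = 22223/271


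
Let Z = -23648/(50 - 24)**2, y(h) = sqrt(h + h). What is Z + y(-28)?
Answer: -5912/169 + 2*I*sqrt(14) ≈ -34.982 + 7.4833*I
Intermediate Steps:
y(h) = sqrt(2)*sqrt(h) (y(h) = sqrt(2*h) = sqrt(2)*sqrt(h))
Z = -5912/169 (Z = -23648/(26**2) = -23648/676 = -23648*1/676 = -5912/169 ≈ -34.982)
Z + y(-28) = -5912/169 + sqrt(2)*sqrt(-28) = -5912/169 + sqrt(2)*(2*I*sqrt(7)) = -5912/169 + 2*I*sqrt(14)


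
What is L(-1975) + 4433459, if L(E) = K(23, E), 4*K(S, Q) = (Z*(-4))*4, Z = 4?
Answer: 4433443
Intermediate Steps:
K(S, Q) = -16 (K(S, Q) = ((4*(-4))*4)/4 = (-16*4)/4 = (¼)*(-64) = -16)
L(E) = -16
L(-1975) + 4433459 = -16 + 4433459 = 4433443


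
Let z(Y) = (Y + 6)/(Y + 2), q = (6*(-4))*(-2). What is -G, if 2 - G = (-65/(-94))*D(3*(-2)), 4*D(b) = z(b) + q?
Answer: 296/47 ≈ 6.2979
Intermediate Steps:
q = 48 (q = -24*(-2) = 48)
z(Y) = (6 + Y)/(2 + Y)
D(b) = 12 + (6 + b)/(4*(2 + b)) (D(b) = ((6 + b)/(2 + b) + 48)/4 = (48 + (6 + b)/(2 + b))/4 = 12 + (6 + b)/(4*(2 + b)))
G = -296/47 (G = 2 - (-65/(-94))*(102 + 49*(3*(-2)))/(4*(2 + 3*(-2))) = 2 - (-65*(-1/94))*(102 + 49*(-6))/(4*(2 - 6)) = 2 - 65*(¼)*(102 - 294)/(-4)/94 = 2 - 65*(¼)*(-¼)*(-192)/94 = 2 - 65*12/94 = 2 - 1*390/47 = 2 - 390/47 = -296/47 ≈ -6.2979)
-G = -1*(-296/47) = 296/47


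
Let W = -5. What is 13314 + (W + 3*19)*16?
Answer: 14146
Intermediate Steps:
13314 + (W + 3*19)*16 = 13314 + (-5 + 3*19)*16 = 13314 + (-5 + 57)*16 = 13314 + 52*16 = 13314 + 832 = 14146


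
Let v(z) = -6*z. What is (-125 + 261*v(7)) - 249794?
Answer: -260881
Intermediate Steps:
(-125 + 261*v(7)) - 249794 = (-125 + 261*(-6*7)) - 249794 = (-125 + 261*(-42)) - 249794 = (-125 - 10962) - 249794 = -11087 - 249794 = -260881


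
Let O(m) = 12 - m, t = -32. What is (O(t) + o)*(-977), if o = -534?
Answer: 478730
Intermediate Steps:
(O(t) + o)*(-977) = ((12 - 1*(-32)) - 534)*(-977) = ((12 + 32) - 534)*(-977) = (44 - 534)*(-977) = -490*(-977) = 478730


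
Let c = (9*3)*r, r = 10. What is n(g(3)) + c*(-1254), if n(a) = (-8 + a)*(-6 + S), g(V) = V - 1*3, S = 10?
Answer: -338612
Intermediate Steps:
g(V) = -3 + V (g(V) = V - 3 = -3 + V)
c = 270 (c = (9*3)*10 = 27*10 = 270)
n(a) = -32 + 4*a (n(a) = (-8 + a)*(-6 + 10) = (-8 + a)*4 = -32 + 4*a)
n(g(3)) + c*(-1254) = (-32 + 4*(-3 + 3)) + 270*(-1254) = (-32 + 4*0) - 338580 = (-32 + 0) - 338580 = -32 - 338580 = -338612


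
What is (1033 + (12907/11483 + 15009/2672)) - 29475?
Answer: -872466990741/30682576 ≈ -28435.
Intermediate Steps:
(1033 + (12907/11483 + 15009/2672)) - 29475 = (1033 + 206835851/30682576) - 29475 = 31901936859/30682576 - 29475 = -872466990741/30682576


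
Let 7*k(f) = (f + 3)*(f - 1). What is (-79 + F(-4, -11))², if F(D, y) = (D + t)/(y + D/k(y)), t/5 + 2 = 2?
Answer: 454243969/73441 ≈ 6185.2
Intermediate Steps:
k(f) = (-1 + f)*(3 + f)/7 (k(f) = ((f + 3)*(f - 1))/7 = ((3 + f)*(-1 + f))/7 = ((-1 + f)*(3 + f))/7 = (-1 + f)*(3 + f)/7)
t = 0 (t = -10 + 5*2 = -10 + 10 = 0)
F(D, y) = D/(y + D/(-3/7 + y²/7 + 2*y/7)) (F(D, y) = (D + 0)/(y + D/(-3/7 + y²/7 + 2*y/7)) = D/(y + D/(-3/7 + y²/7 + 2*y/7)))
(-79 + F(-4, -11))² = (-79 - 4*(-3 + (-11)² + 2*(-11))/(7*(-4) - 11*(-3 + (-11)² + 2*(-11))))² = (-79 - 4*(-3 + 121 - 22)/(-28 - 11*(-3 + 121 - 22)))² = (-79 - 4*96/(-28 - 11*96))² = (-79 - 4*96/(-28 - 1056))² = (-79 - 4*96/(-1084))² = (-79 - 4*(-1/1084)*96)² = (-79 + 96/271)² = (-21313/271)² = 454243969/73441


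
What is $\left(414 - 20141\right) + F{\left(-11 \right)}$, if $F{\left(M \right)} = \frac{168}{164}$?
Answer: $- \frac{808765}{41} \approx -19726.0$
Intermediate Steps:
$F{\left(M \right)} = \frac{42}{41}$ ($F{\left(M \right)} = 168 \cdot \frac{1}{164} = \frac{42}{41}$)
$\left(414 - 20141\right) + F{\left(-11 \right)} = \left(414 - 20141\right) + \frac{42}{41} = -19727 + \frac{42}{41} = - \frac{808765}{41}$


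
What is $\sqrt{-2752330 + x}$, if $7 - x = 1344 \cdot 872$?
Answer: $i \sqrt{3924291} \approx 1981.0 i$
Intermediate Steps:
$x = -1171961$ ($x = 7 - 1344 \cdot 872 = 7 - 1171968 = -1171961$)
$\sqrt{-2752330 + x} = \sqrt{-2752330 - 1171961} = \sqrt{-3924291} = i \sqrt{3924291}$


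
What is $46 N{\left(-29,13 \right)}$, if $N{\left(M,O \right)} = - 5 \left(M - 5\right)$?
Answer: $7820$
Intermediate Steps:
$N{\left(M,O \right)} = 25 - 5 M$ ($N{\left(M,O \right)} = - 5 \left(-5 + M\right) = 25 - 5 M$)
$46 N{\left(-29,13 \right)} = 46 \left(25 - -145\right) = 46 \left(25 + 145\right) = 46 \cdot 170 = 7820$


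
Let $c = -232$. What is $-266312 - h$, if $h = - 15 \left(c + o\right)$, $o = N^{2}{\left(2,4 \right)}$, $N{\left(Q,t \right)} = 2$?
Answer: $-269732$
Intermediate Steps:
$o = 4$ ($o = 2^{2} = 4$)
$h = 3420$ ($h = - 15 \left(-232 + 4\right) = \left(-15\right) \left(-228\right) = 3420$)
$-266312 - h = -266312 - 3420 = -269732$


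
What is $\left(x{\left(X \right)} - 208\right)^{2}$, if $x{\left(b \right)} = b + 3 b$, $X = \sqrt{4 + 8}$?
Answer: $43456 - 3328 \sqrt{3} \approx 37692.0$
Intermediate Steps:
$X = 2 \sqrt{3}$ ($X = \sqrt{12} = 2 \sqrt{3} \approx 3.4641$)
$x{\left(b \right)} = 4 b$
$\left(x{\left(X \right)} - 208\right)^{2} = \left(4 \cdot 2 \sqrt{3} - 208\right)^{2} = \left(8 \sqrt{3} - 208\right)^{2} = \left(-208 + 8 \sqrt{3}\right)^{2}$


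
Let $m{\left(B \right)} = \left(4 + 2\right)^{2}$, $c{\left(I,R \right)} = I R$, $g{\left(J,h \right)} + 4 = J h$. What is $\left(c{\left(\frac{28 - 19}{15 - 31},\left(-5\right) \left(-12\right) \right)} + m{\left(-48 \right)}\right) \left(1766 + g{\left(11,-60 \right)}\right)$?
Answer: $\frac{4959}{2} \approx 2479.5$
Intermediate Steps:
$g{\left(J,h \right)} = -4 + J h$
$m{\left(B \right)} = 36$ ($m{\left(B \right)} = 6^{2} = 36$)
$\left(c{\left(\frac{28 - 19}{15 - 31},\left(-5\right) \left(-12\right) \right)} + m{\left(-48 \right)}\right) \left(1766 + g{\left(11,-60 \right)}\right) = \left(\frac{28 - 19}{15 - 31} \left(\left(-5\right) \left(-12\right)\right) + 36\right) \left(1766 + \left(-4 + 11 \left(-60\right)\right)\right) = \left(\frac{9}{-16} \cdot 60 + 36\right) \left(1766 - 664\right) = \left(9 \left(- \frac{1}{16}\right) 60 + 36\right) \left(1766 - 664\right) = \left(\left(- \frac{9}{16}\right) 60 + 36\right) 1102 = \left(- \frac{135}{4} + 36\right) 1102 = \frac{9}{4} \cdot 1102 = \frac{4959}{2}$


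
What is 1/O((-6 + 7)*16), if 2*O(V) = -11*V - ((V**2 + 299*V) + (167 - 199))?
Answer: -1/2592 ≈ -0.00038580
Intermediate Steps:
O(V) = 16 - 155*V - V**2/2 (O(V) = (-11*V - ((V**2 + 299*V) + (167 - 199)))/2 = (-11*V - ((V**2 + 299*V) - 32))/2 = (-11*V - (-32 + V**2 + 299*V))/2 = (-11*V + (32 - V**2 - 299*V))/2 = (32 - V**2 - 310*V)/2 = 16 - 155*V - V**2/2)
1/O((-6 + 7)*16) = 1/(16 - 155*(-6 + 7)*16 - 256*(-6 + 7)**2/2) = 1/(16 - 155*16 - (1*16)**2/2) = 1/(16 - 155*16 - 1/2*16**2) = 1/(16 - 2480 - 1/2*256) = 1/(16 - 2480 - 128) = 1/(-2592) = -1/2592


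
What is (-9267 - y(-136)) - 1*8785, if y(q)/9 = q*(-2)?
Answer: -20500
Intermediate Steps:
y(q) = -18*q (y(q) = 9*(q*(-2)) = 9*(-2*q) = -18*q)
(-9267 - y(-136)) - 1*8785 = (-9267 - (-18)*(-136)) - 1*8785 = (-9267 - 1*2448) - 8785 = (-9267 - 2448) - 8785 = -11715 - 8785 = -20500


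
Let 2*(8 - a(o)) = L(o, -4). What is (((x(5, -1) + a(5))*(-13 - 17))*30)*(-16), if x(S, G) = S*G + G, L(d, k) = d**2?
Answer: -151200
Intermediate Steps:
a(o) = 8 - o**2/2
x(S, G) = G + G*S (x(S, G) = G*S + G = G + G*S)
(((x(5, -1) + a(5))*(-13 - 17))*30)*(-16) = (((-(1 + 5) + (8 - 1/2*5**2))*(-13 - 17))*30)*(-16) = (((-1*6 + (8 - 1/2*25))*(-30))*30)*(-16) = (((-6 + (8 - 25/2))*(-30))*30)*(-16) = (((-6 - 9/2)*(-30))*30)*(-16) = (-21/2*(-30)*30)*(-16) = (315*30)*(-16) = 9450*(-16) = -151200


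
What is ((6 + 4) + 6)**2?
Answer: 256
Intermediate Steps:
((6 + 4) + 6)**2 = (10 + 6)**2 = 16**2 = 256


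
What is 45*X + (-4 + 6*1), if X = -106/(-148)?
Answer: 2533/74 ≈ 34.230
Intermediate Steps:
X = 53/74 (X = -106*(-1/148) = 53/74 ≈ 0.71622)
45*X + (-4 + 6*1) = 45*(53/74) + (-4 + 6*1) = 2385/74 + (-4 + 6) = 2385/74 + 2 = 2533/74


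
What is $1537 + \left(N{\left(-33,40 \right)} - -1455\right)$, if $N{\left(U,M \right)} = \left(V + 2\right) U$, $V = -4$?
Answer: $3058$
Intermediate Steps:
$N{\left(U,M \right)} = - 2 U$ ($N{\left(U,M \right)} = \left(-4 + 2\right) U = - 2 U$)
$1537 + \left(N{\left(-33,40 \right)} - -1455\right) = 1537 - -1521 = 1537 + \left(66 + 1455\right) = 1537 + 1521 = 3058$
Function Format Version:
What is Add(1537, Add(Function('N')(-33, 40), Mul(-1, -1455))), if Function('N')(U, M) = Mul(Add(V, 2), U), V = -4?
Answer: 3058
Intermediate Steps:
Function('N')(U, M) = Mul(-2, U) (Function('N')(U, M) = Mul(Add(-4, 2), U) = Mul(-2, U))
Add(1537, Add(Function('N')(-33, 40), Mul(-1, -1455))) = Add(1537, Add(Mul(-2, -33), Mul(-1, -1455))) = Add(1537, Add(66, 1455)) = Add(1537, 1521) = 3058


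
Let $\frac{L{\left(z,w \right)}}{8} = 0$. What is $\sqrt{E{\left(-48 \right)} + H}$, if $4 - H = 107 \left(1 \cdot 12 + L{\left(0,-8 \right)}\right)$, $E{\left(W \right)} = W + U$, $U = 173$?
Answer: $i \sqrt{1155} \approx 33.985 i$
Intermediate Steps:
$E{\left(W \right)} = 173 + W$ ($E{\left(W \right)} = W + 173 = 173 + W$)
$L{\left(z,w \right)} = 0$ ($L{\left(z,w \right)} = 8 \cdot 0 = 0$)
$H = -1280$ ($H = 4 - 107 \left(1 \cdot 12 + 0\right) = 4 - 107 \left(12 + 0\right) = 4 - 107 \cdot 12 = 4 - 1284 = -1280$)
$\sqrt{E{\left(-48 \right)} + H} = \sqrt{\left(173 - 48\right) - 1280} = \sqrt{125 - 1280} = \sqrt{-1155} = i \sqrt{1155}$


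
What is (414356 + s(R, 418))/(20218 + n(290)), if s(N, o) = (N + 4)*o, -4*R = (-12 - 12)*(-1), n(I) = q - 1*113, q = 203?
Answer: 103380/5077 ≈ 20.362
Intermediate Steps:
n(I) = 90 (n(I) = 203 - 1*113 = 203 - 113 = 90)
R = -6 (R = -(-12 - 12)*(-1)/4 = -(-6)*(-1) = -¼*24 = -6)
s(N, o) = o*(4 + N) (s(N, o) = (4 + N)*o = o*(4 + N))
(414356 + s(R, 418))/(20218 + n(290)) = (414356 + 418*(4 - 6))/(20218 + 90) = (414356 + 418*(-2))/20308 = (414356 - 836)*(1/20308) = 413520*(1/20308) = 103380/5077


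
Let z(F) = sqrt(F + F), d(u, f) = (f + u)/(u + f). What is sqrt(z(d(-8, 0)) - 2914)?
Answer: sqrt(-2914 + sqrt(2)) ≈ 53.968*I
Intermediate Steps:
d(u, f) = 1 (d(u, f) = (f + u)/(f + u) = 1)
z(F) = sqrt(2)*sqrt(F) (z(F) = sqrt(2*F) = sqrt(2)*sqrt(F))
sqrt(z(d(-8, 0)) - 2914) = sqrt(sqrt(2)*sqrt(1) - 2914) = sqrt(sqrt(2)*1 - 2914) = sqrt(sqrt(2) - 2914) = sqrt(-2914 + sqrt(2))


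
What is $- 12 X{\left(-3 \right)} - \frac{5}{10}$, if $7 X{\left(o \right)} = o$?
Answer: $\frac{65}{14} \approx 4.6429$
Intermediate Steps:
$X{\left(o \right)} = \frac{o}{7}$
$- 12 X{\left(-3 \right)} - \frac{5}{10} = - 12 \cdot \frac{1}{7} \left(-3\right) - \frac{5}{10} = \left(-12\right) \left(- \frac{3}{7}\right) - \frac{1}{2} = \frac{36}{7} - \frac{1}{2} = \frac{65}{14}$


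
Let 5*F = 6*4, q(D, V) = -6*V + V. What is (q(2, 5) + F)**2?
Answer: 10201/25 ≈ 408.04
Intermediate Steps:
q(D, V) = -5*V
F = 24/5 (F = (6*4)/5 = (1/5)*24 = 24/5 ≈ 4.8000)
(q(2, 5) + F)**2 = (-5*5 + 24/5)**2 = (-25 + 24/5)**2 = (-101/5)**2 = 10201/25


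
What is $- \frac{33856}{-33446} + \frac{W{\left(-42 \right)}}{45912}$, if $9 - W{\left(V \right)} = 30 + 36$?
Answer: $\frac{258748375}{255928792} \approx 1.011$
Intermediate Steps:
$W{\left(V \right)} = -57$ ($W{\left(V \right)} = 9 - \left(30 + 36\right) = 9 - 66 = -57$)
$- \frac{33856}{-33446} + \frac{W{\left(-42 \right)}}{45912} = - \frac{33856}{-33446} - \frac{57}{45912} = \left(-33856\right) \left(- \frac{1}{33446}\right) - \frac{19}{15304} = \frac{16928}{16723} - \frac{19}{15304} = \frac{258748375}{255928792}$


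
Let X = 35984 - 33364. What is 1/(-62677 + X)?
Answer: -1/60057 ≈ -1.6651e-5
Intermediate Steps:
X = 2620
1/(-62677 + X) = 1/(-62677 + 2620) = 1/(-60057) = -1/60057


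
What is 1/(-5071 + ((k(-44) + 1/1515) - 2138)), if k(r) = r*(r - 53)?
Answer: -1515/4455614 ≈ -0.00034002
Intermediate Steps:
k(r) = r*(-53 + r)
1/(-5071 + ((k(-44) + 1/1515) - 2138)) = 1/(-5071 + ((-44*(-53 - 44) + 1/1515) - 2138)) = 1/(-5071 + ((-44*(-97) + 1/1515) - 2138)) = 1/(-5071 + ((4268 + 1/1515) - 2138)) = 1/(-5071 + (6466021/1515 - 2138)) = 1/(-5071 + 3226951/1515) = 1/(-4455614/1515) = -1515/4455614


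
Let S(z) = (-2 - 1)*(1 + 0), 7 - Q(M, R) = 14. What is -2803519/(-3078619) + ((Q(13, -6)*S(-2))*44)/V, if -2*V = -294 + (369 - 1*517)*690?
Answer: 48801480463/52548947711 ≈ 0.92869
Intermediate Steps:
Q(M, R) = -7 (Q(M, R) = 7 - 1*14 = 7 - 14 = -7)
S(z) = -3 (S(z) = -3*1 = -3)
V = 51207 (V = -(-294 + (369 - 1*517)*690)/2 = -(-294 + (369 - 517)*690)/2 = -(-294 - 148*690)/2 = -(-294 - 102120)/2 = -1/2*(-102414) = 51207)
-2803519/(-3078619) + ((Q(13, -6)*S(-2))*44)/V = -2803519/(-3078619) + (-7*(-3)*44)/51207 = -2803519*(-1/3078619) + (21*44)*(1/51207) = 2803519/3078619 + 924*(1/51207) = 2803519/3078619 + 308/17069 = 48801480463/52548947711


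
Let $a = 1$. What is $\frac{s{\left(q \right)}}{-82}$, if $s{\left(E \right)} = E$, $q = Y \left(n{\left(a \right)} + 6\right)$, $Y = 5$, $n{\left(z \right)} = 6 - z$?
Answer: $- \frac{55}{82} \approx -0.67073$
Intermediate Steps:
$q = 55$ ($q = 5 \left(\left(6 - 1\right) + 6\right) = 5 \left(5 + 6\right) = 5 \cdot 11 = 55$)
$\frac{s{\left(q \right)}}{-82} = \frac{1}{-82} \cdot 55 = \left(- \frac{1}{82}\right) 55 = - \frac{55}{82}$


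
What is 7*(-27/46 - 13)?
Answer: -4375/46 ≈ -95.109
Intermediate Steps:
7*(-27/46 - 13) = 7*(-625/46) = -4375/46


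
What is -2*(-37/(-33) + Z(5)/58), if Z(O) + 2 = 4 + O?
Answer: -2377/957 ≈ -2.4838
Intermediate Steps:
Z(O) = 2 + O (Z(O) = -2 + (4 + O) = 2 + O)
-2*(-37/(-33) + Z(5)/58) = -2*(-37/(-33) + (2 + 5)/58) = -2*(-37*(-1/33) + 7*(1/58)) = -2*(37/33 + 7/58) = -2*2377/1914 = -2377/957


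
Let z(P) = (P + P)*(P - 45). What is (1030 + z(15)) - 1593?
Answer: -1463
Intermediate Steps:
z(P) = 2*P*(-45 + P) (z(P) = (2*P)*(-45 + P) = 2*P*(-45 + P))
(1030 + z(15)) - 1593 = (1030 + 2*15*(-45 + 15)) - 1593 = (1030 + 2*15*(-30)) - 1593 = (1030 - 900) - 1593 = 130 - 1593 = -1463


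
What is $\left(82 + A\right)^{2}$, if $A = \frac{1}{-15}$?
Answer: $\frac{1510441}{225} \approx 6713.1$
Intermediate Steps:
$A = - \frac{1}{15} \approx -0.066667$
$\left(82 + A\right)^{2} = \left(82 - \frac{1}{15}\right)^{2} = \left(\frac{1229}{15}\right)^{2} = \frac{1510441}{225}$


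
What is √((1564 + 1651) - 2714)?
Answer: √501 ≈ 22.383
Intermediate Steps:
√((1564 + 1651) - 2714) = √(3215 - 2714) = √501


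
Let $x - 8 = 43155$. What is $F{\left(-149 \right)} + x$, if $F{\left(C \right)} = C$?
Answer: $43014$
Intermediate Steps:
$x = 43163$ ($x = 8 + 43155 = 43163$)
$F{\left(-149 \right)} + x = -149 + 43163 = 43014$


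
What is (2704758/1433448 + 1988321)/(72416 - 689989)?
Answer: -475026244261/147543130284 ≈ -3.2196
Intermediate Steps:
(2704758/1433448 + 1988321)/(72416 - 689989) = (2704758*(1/1433448) + 1988321)/(-617573) = (450793/238908 + 1988321)*(-1/617573) = (475026244261/238908)*(-1/617573) = -475026244261/147543130284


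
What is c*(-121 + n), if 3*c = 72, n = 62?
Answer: -1416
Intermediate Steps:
c = 24 (c = (1/3)*72 = 24)
c*(-121 + n) = 24*(-121 + 62) = 24*(-59) = -1416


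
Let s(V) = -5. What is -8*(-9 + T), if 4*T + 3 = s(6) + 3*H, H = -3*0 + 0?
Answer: 88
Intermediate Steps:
H = 0 (H = 0 + 0 = 0)
T = -2 (T = -¾ + (-5 + 3*0)/4 = -¾ + (-5 + 0)/4 = -¾ + (¼)*(-5) = -¾ - 5/4 = -2)
-8*(-9 + T) = -8*(-9 - 2) = -8*(-11) = 88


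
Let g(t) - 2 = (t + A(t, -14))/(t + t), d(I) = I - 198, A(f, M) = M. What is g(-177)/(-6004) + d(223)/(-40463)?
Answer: -89511637/86000707608 ≈ -0.0010408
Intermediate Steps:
d(I) = -198 + I
g(t) = 2 + (-14 + t)/(2*t) (g(t) = 2 + (t - 14)/(t + t) = 2 + (-14 + t)/((2*t)) = 2 + (-14 + t)*(1/(2*t)) = 2 + (-14 + t)/(2*t))
g(-177)/(-6004) + d(223)/(-40463) = (5/2 - 7/(-177))/(-6004) + (-198 + 223)/(-40463) = (5/2 - 7*(-1/177))*(-1/6004) + 25*(-1/40463) = (5/2 + 7/177)*(-1/6004) - 25/40463 = (899/354)*(-1/6004) - 25/40463 = -899/2125416 - 25/40463 = -89511637/86000707608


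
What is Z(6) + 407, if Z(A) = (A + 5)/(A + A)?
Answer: 4895/12 ≈ 407.92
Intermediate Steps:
Z(A) = (5 + A)/(2*A) (Z(A) = (5 + A)/((2*A)) = (5 + A)*(1/(2*A)) = (5 + A)/(2*A))
Z(6) + 407 = (½)*(5 + 6)/6 + 407 = (½)*(⅙)*11 + 407 = 11/12 + 407 = 4895/12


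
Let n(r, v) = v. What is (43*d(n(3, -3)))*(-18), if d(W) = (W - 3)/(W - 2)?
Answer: -4644/5 ≈ -928.80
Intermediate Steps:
d(W) = (-3 + W)/(-2 + W)
(43*d(n(3, -3)))*(-18) = (43*((-3 - 3)/(-2 - 3)))*(-18) = (43*(-6/(-5)))*(-18) = (43*(-⅕*(-6)))*(-18) = (43*(6/5))*(-18) = (258/5)*(-18) = -4644/5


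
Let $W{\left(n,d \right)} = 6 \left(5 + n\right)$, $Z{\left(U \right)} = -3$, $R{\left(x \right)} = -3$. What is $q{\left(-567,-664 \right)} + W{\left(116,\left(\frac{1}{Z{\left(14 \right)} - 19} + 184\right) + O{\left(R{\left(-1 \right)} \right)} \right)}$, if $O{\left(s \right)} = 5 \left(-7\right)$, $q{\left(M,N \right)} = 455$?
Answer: $1181$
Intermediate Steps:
$O{\left(s \right)} = -35$
$W{\left(n,d \right)} = 30 + 6 n$
$q{\left(-567,-664 \right)} + W{\left(116,\left(\frac{1}{Z{\left(14 \right)} - 19} + 184\right) + O{\left(R{\left(-1 \right)} \right)} \right)} = 455 + \left(30 + 6 \cdot 116\right) = 455 + \left(30 + 696\right) = 455 + 726 = 1181$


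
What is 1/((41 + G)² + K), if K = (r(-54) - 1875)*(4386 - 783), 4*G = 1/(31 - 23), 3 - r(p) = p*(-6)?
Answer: -1024/8100356543 ≈ -1.2641e-7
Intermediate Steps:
r(p) = 3 + 6*p (r(p) = 3 - p*(-6) = 3 - (-6)*p = 3 + 6*p)
G = 1/32 (G = 1/(4*(31 - 23)) = (¼)/8 = (¼)*(⅛) = 1/32 ≈ 0.031250)
K = -7912188 (K = ((3 + 6*(-54)) - 1875)*(4386 - 783) = ((3 - 324) - 1875)*3603 = (-321 - 1875)*3603 = -2196*3603 = -7912188)
1/((41 + G)² + K) = 1/((41 + 1/32)² - 7912188) = 1/((1313/32)² - 7912188) = 1/(1723969/1024 - 7912188) = 1/(-8100356543/1024) = -1024/8100356543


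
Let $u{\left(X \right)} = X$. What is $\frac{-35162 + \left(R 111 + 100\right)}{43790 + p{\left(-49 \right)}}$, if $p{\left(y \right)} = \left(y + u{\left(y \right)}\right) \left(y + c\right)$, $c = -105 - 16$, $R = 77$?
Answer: $- \frac{5303}{12090} \approx -0.43863$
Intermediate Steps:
$c = -121$ ($c = -105 - 16 = -121$)
$p{\left(y \right)} = 2 y \left(-121 + y\right)$ ($p{\left(y \right)} = \left(y + y\right) \left(y - 121\right) = 2 y \left(-121 + y\right)$)
$\frac{-35162 + \left(R 111 + 100\right)}{43790 + p{\left(-49 \right)}} = \frac{-35162 + \left(77 \cdot 111 + 100\right)}{43790 + 2 \left(-49\right) \left(-121 - 49\right)} = \frac{-35162 + \left(8547 + 100\right)}{43790 + 2 \left(-49\right) \left(-170\right)} = \frac{-35162 + 8647}{43790 + 16660} = - \frac{26515}{60450} = \left(-26515\right) \frac{1}{60450} = - \frac{5303}{12090}$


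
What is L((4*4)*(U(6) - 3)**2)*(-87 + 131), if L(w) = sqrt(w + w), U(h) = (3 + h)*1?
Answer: 1056*sqrt(2) ≈ 1493.4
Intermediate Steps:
U(h) = 3 + h
L(w) = sqrt(2)*sqrt(w) (L(w) = sqrt(2*w) = sqrt(2)*sqrt(w))
L((4*4)*(U(6) - 3)**2)*(-87 + 131) = (sqrt(2)*sqrt((4*4)*((3 + 6) - 3)**2))*(-87 + 131) = (sqrt(2)*sqrt(16*(9 - 3)**2))*44 = (sqrt(2)*sqrt(16*6**2))*44 = (sqrt(2)*sqrt(16*36))*44 = (sqrt(2)*sqrt(576))*44 = (sqrt(2)*24)*44 = (24*sqrt(2))*44 = 1056*sqrt(2)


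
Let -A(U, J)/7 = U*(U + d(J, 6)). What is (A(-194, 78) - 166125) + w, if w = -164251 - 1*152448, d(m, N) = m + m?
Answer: -534428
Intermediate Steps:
d(m, N) = 2*m
w = -316699 (w = -164251 - 152448 = -316699)
A(U, J) = -7*U*(U + 2*J)
(A(-194, 78) - 166125) + w = (-7*(-194)*(-194 + 2*78) - 166125) - 316699 = (-7*(-194)*(-194 + 156) - 166125) - 316699 = (-7*(-194)*(-38) - 166125) - 316699 = (-51604 - 166125) - 316699 = -217729 - 316699 = -534428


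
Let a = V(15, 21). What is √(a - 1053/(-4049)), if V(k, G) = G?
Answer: √348546018/4049 ≈ 4.6109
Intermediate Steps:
a = 21
√(a - 1053/(-4049)) = √(21 - 1053/(-4049)) = √(21 - 1053*(-1/4049)) = √(21 + 1053/4049) = √(86082/4049) = √348546018/4049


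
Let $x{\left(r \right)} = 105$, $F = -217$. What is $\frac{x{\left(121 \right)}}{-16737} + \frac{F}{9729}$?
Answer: $- \frac{221594}{7754013} \approx -0.028578$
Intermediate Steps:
$\frac{x{\left(121 \right)}}{-16737} + \frac{F}{9729} = \frac{105}{-16737} - \frac{217}{9729} = 105 \left(- \frac{1}{16737}\right) - \frac{217}{9729} = - \frac{5}{797} - \frac{217}{9729} = - \frac{221594}{7754013}$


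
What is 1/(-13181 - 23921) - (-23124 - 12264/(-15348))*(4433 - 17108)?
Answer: -13907971329647179/47453458 ≈ -2.9309e+8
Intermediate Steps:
1/(-13181 - 23921) - (-23124 - 12264/(-15348))*(4433 - 17108) = 1/(-37102) - (-23124 - 12264*(-1/15348))*(-12675) = -1/37102 - (-23124 + 1022/1279)*(-12675) = -1/37102 - (-29574574)*(-12675)/1279 = -1/37102 - 1*374857725450/1279 = -1/37102 - 374857725450/1279 = -13907971329647179/47453458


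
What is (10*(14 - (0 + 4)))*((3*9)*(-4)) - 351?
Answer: -11151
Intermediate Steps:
(10*(14 - (0 + 4)))*((3*9)*(-4)) - 351 = (10*(14 - 1*4))*(27*(-4)) - 351 = (10*(14 - 4))*(-108) - 351 = (10*10)*(-108) - 351 = 100*(-108) - 351 = -10800 - 351 = -11151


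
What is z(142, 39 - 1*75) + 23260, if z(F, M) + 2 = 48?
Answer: 23306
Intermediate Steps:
z(F, M) = 46 (z(F, M) = -2 + 48 = 46)
z(142, 39 - 1*75) + 23260 = 46 + 23260 = 23306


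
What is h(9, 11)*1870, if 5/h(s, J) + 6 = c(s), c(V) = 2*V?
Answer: 4675/6 ≈ 779.17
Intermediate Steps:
h(s, J) = 5/(-6 + 2*s)
h(9, 11)*1870 = (5/(2*(-3 + 9)))*1870 = ((5/2)/6)*1870 = ((5/2)*(⅙))*1870 = (5/12)*1870 = 4675/6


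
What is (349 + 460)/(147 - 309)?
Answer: -809/162 ≈ -4.9938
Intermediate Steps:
(349 + 460)/(147 - 309) = 809/(-162) = 809*(-1/162) = -809/162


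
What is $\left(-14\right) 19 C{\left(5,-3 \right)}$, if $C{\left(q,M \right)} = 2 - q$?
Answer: $798$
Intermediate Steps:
$\left(-14\right) 19 C{\left(5,-3 \right)} = \left(-14\right) 19 \left(2 - 5\right) = - 266 \left(2 - 5\right) = \left(-266\right) \left(-3\right) = 798$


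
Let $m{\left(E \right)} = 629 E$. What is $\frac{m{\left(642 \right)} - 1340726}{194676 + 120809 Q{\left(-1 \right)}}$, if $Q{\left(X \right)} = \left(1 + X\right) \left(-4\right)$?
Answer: $- \frac{234227}{48669} \approx -4.8127$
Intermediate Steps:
$Q{\left(X \right)} = -4 - 4 X$
$\frac{m{\left(642 \right)} - 1340726}{194676 + 120809 Q{\left(-1 \right)}} = \frac{629 \cdot 642 - 1340726}{194676 + 120809 \left(-4 - -4\right)} = \frac{403818 - 1340726}{194676 + 120809 \left(-4 + 4\right)} = - \frac{936908}{194676 + 120809 \cdot 0} = - \frac{936908}{194676 + 0} = - \frac{936908}{194676} = \left(-936908\right) \frac{1}{194676} = - \frac{234227}{48669}$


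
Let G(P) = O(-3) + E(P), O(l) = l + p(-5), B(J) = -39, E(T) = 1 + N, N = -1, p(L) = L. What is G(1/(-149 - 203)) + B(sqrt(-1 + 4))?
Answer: -47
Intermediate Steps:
E(T) = 0 (E(T) = 1 - 1 = 0)
O(l) = -5 + l (O(l) = l - 5 = -5 + l)
G(P) = -8 (G(P) = (-5 - 3) + 0 = -8 + 0 = -8)
G(1/(-149 - 203)) + B(sqrt(-1 + 4)) = -8 - 39 = -47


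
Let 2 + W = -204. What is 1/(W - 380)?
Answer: -1/586 ≈ -0.0017065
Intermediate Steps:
W = -206 (W = -2 - 204 = -206)
1/(W - 380) = 1/(-206 - 380) = 1/(-586) = -1/586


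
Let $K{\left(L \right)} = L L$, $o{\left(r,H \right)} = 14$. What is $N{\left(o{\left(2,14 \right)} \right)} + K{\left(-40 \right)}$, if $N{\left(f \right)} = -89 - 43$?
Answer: $1468$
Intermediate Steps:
$K{\left(L \right)} = L^{2}$
$N{\left(f \right)} = -132$
$N{\left(o{\left(2,14 \right)} \right)} + K{\left(-40 \right)} = -132 + \left(-40\right)^{2} = -132 + 1600 = 1468$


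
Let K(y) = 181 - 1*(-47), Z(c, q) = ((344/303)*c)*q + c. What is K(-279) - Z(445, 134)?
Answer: -20578471/303 ≈ -67916.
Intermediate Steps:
Z(c, q) = c + 344*c*q/303 (Z(c, q) = ((344*(1/303))*c)*q + c = (344*c/303)*q + c = 344*c*q/303 + c = c + 344*c*q/303)
K(y) = 228 (K(y) = 181 + 47 = 228)
K(-279) - Z(445, 134) = 228 - 445*(303 + 344*134)/303 = 228 - 445*(303 + 46096)/303 = 228 - 445*46399/303 = 228 - 1*20647555/303 = 228 - 20647555/303 = -20578471/303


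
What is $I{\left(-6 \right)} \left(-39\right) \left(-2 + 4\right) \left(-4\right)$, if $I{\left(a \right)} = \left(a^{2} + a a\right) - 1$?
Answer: $22152$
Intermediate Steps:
$I{\left(a \right)} = -1 + 2 a^{2}$ ($I{\left(a \right)} = \left(a^{2} + a^{2}\right) - 1 = 2 a^{2} - 1 = -1 + 2 a^{2}$)
$I{\left(-6 \right)} \left(-39\right) \left(-2 + 4\right) \left(-4\right) = \left(-1 + 2 \left(-6\right)^{2}\right) \left(-39\right) \left(-2 + 4\right) \left(-4\right) = \left(-1 + 2 \cdot 36\right) \left(-39\right) 2 \left(-4\right) = \left(-1 + 72\right) \left(-39\right) \left(-8\right) = 71 \left(-39\right) \left(-8\right) = \left(-2769\right) \left(-8\right) = 22152$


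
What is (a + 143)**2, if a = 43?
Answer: 34596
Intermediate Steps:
(a + 143)**2 = (43 + 143)**2 = 186**2 = 34596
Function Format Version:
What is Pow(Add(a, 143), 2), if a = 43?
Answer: 34596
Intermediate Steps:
Pow(Add(a, 143), 2) = Pow(Add(43, 143), 2) = Pow(186, 2) = 34596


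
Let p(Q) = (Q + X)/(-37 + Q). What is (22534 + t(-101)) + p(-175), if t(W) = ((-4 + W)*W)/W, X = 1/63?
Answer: 1413079/63 ≈ 22430.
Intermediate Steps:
X = 1/63 ≈ 0.015873
t(W) = -4 + W (t(W) = (W*(-4 + W))/W = -4 + W)
p(Q) = (1/63 + Q)/(-37 + Q) (p(Q) = (Q + 1/63)/(-37 + Q) = (1/63 + Q)/(-37 + Q))
(22534 + t(-101)) + p(-175) = (22534 + (-4 - 101)) + (1/63 - 175)/(-37 - 175) = (22534 - 105) - 11024/63/(-212) = 22429 - 1/212*(-11024/63) = 22429 + 52/63 = 1413079/63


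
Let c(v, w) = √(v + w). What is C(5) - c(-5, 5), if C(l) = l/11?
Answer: 5/11 ≈ 0.45455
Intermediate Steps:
C(l) = l/11 (C(l) = l*(1/11) = l/11)
C(5) - c(-5, 5) = (1/11)*5 - √(-5 + 5) = 5/11 - √0 = 5/11 - 1*0 = 5/11 + 0 = 5/11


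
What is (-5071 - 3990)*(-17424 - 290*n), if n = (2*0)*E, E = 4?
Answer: 157878864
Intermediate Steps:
n = 0 (n = (2*0)*4 = 0*4 = 0)
(-5071 - 3990)*(-17424 - 290*n) = (-5071 - 3990)*(-17424 - 290*0) = -9061*(-17424 + 0) = -9061*(-17424) = 157878864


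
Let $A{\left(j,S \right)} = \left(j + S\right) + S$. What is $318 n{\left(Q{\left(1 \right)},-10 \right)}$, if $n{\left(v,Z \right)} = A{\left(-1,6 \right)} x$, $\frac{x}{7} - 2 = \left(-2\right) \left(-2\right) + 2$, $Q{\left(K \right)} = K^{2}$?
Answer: $195888$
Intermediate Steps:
$A{\left(j,S \right)} = j + 2 S$ ($A{\left(j,S \right)} = \left(S + j\right) + S = j + 2 S$)
$x = 56$ ($x = 14 + 7 \left(\left(-2\right) \left(-2\right) + 2\right) = 14 + 7 \left(4 + 2\right) = 14 + 7 \cdot 6 = 14 + 42 = 56$)
$n{\left(v,Z \right)} = 616$ ($n{\left(v,Z \right)} = \left(-1 + 2 \cdot 6\right) 56 = \left(-1 + 12\right) 56 = 11 \cdot 56 = 616$)
$318 n{\left(Q{\left(1 \right)},-10 \right)} = 318 \cdot 616 = 195888$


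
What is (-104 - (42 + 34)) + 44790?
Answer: 44610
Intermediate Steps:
(-104 - (42 + 34)) + 44790 = (-104 - 1*76) + 44790 = (-104 - 76) + 44790 = -180 + 44790 = 44610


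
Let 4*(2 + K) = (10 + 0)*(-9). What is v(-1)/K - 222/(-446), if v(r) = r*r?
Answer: 4993/10927 ≈ 0.45694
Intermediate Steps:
K = -49/2 (K = -2 + ((10 + 0)*(-9))/4 = -2 + (10*(-9))/4 = -2 + (¼)*(-90) = -2 - 45/2 = -49/2 ≈ -24.500)
v(r) = r²
v(-1)/K - 222/(-446) = (-1)²/(-49/2) - 222/(-446) = 1*(-2/49) - 222*(-1/446) = -2/49 + 111/223 = 4993/10927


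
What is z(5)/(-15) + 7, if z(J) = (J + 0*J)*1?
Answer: 20/3 ≈ 6.6667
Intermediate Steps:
z(J) = J (z(J) = (J + 0)*1 = J*1 = J)
z(5)/(-15) + 7 = 5/(-15) + 7 = 5*(-1/15) + 7 = -⅓ + 7 = 20/3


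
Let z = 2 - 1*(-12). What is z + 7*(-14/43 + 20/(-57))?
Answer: 22708/2451 ≈ 9.2648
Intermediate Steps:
z = 14 (z = 2 + 12 = 14)
z + 7*(-14/43 + 20/(-57)) = 14 + 7*(-14/43 + 20/(-57)) = 14 + 7*(-14*1/43 + 20*(-1/57)) = 14 + 7*(-14/43 - 20/57) = 14 + 7*(-1658/2451) = 14 - 11606/2451 = 22708/2451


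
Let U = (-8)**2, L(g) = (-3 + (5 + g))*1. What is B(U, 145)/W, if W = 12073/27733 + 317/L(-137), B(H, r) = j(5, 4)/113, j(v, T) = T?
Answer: -7487910/404625089 ≈ -0.018506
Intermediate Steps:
L(g) = 2 + g (L(g) = (2 + g)*1 = 2 + g)
U = 64
B(H, r) = 4/113
W = -7161506/3743955 (W = 12073/27733 + 317/(2 - 137) = 12073*(1/27733) + 317/(-135) = 12073/27733 + 317*(-1/135) = 12073/27733 - 317/135 = -7161506/3743955 ≈ -1.9128)
B(U, 145)/W = 4/(113*(-7161506/3743955)) = (4/113)*(-3743955/7161506) = -7487910/404625089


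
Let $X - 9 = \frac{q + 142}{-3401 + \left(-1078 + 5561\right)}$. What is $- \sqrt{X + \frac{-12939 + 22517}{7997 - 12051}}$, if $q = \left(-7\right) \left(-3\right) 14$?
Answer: $- \frac{10 \sqrt{84663543435}}{1096607} \approx -2.6534$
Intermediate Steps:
$q = 294$ ($q = 21 \cdot 14 = 294$)
$X = \frac{5087}{541}$ ($X = 9 + \frac{294 + 142}{-3401 + \left(-1078 + 5561\right)} = 9 + \frac{436}{-3401 + 4483} = 9 + \frac{436}{1082} = 9 + 436 \cdot \frac{1}{1082} = 9 + \frac{218}{541} = \frac{5087}{541} \approx 9.403$)
$- \sqrt{X + \frac{-12939 + 22517}{7997 - 12051}} = - \sqrt{\frac{5087}{541} + \frac{-12939 + 22517}{7997 - 12051}} = - \sqrt{\frac{5087}{541} + \frac{9578}{-4054}} = - \sqrt{\frac{5087}{541} + 9578 \left(- \frac{1}{4054}\right)} = - \sqrt{\frac{5087}{541} - \frac{4789}{2027}} = - \sqrt{\frac{7720500}{1096607}} = - \frac{10 \sqrt{84663543435}}{1096607}$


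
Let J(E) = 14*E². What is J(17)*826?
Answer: 3341996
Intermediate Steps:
J(17)*826 = (14*17²)*826 = (14*289)*826 = 4046*826 = 3341996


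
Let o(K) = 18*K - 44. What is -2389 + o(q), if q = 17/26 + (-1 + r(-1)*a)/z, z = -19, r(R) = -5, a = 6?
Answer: -590790/247 ≈ -2391.9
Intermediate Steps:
q = 1129/494 (q = 17/26 + (-1 - 5*6)/(-19) = 17*(1/26) + (-1 - 30)*(-1/19) = 17/26 - 31*(-1/19) = 17/26 + 31/19 = 1129/494 ≈ 2.2854)
o(K) = -44 + 18*K
-2389 + o(q) = -2389 + (-44 + 18*(1129/494)) = -2389 + (-44 + 10161/247) = -2389 - 707/247 = -590790/247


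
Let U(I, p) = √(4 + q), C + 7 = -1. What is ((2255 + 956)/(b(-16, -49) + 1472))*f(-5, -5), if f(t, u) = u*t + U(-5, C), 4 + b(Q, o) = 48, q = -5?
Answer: 80275/1516 + 3211*I/1516 ≈ 52.952 + 2.1181*I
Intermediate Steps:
C = -8 (C = -7 - 1 = -8)
b(Q, o) = 44 (b(Q, o) = -4 + 48 = 44)
U(I, p) = I (U(I, p) = √(4 - 5) = √(-1) = I)
f(t, u) = I + t*u (f(t, u) = u*t + I = t*u + I = I + t*u)
((2255 + 956)/(b(-16, -49) + 1472))*f(-5, -5) = ((2255 + 956)/(44 + 1472))*(I - 5*(-5)) = (3211/1516)*(I + 25) = (3211*(1/1516))*(25 + I) = 3211*(25 + I)/1516 = 80275/1516 + 3211*I/1516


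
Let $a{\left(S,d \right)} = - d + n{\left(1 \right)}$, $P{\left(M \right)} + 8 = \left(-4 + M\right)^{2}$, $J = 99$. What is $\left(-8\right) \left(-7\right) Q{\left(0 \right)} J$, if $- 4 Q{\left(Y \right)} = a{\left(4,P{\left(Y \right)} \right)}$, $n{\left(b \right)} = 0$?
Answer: $11088$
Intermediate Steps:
$P{\left(M \right)} = -8 + \left(-4 + M\right)^{2}$
$a{\left(S,d \right)} = - d$ ($a{\left(S,d \right)} = - d + 0 = - d$)
$Q{\left(Y \right)} = -2 + \frac{\left(-4 + Y\right)^{2}}{4}$ ($Q{\left(Y \right)} = - \frac{\left(-1\right) \left(-8 + \left(-4 + Y\right)^{2}\right)}{4} = - \frac{8 - \left(-4 + Y\right)^{2}}{4} = -2 + \frac{\left(-4 + Y\right)^{2}}{4}$)
$\left(-8\right) \left(-7\right) Q{\left(0 \right)} J = \left(-8\right) \left(-7\right) \left(-2 + \frac{\left(-4 + 0\right)^{2}}{4}\right) 99 = 56 \left(-2 + \frac{\left(-4\right)^{2}}{4}\right) 99 = 56 \left(-2 + \frac{1}{4} \cdot 16\right) 99 = 56 \left(-2 + 4\right) 99 = 56 \cdot 2 \cdot 99 = 112 \cdot 99 = 11088$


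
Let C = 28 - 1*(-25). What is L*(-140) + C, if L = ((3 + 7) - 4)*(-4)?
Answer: 3413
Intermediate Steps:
L = -24 (L = (10 - 4)*(-4) = 6*(-4) = -24)
C = 53 (C = 28 + 25 = 53)
L*(-140) + C = -24*(-140) + 53 = 3360 + 53 = 3413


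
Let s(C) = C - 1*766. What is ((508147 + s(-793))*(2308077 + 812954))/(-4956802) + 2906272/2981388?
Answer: -589223643561933790/1847268750147 ≈ -3.1897e+5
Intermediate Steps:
s(C) = -766 + C (s(C) = C - 766 = -766 + C)
((508147 + s(-793))*(2308077 + 812954))/(-4956802) + 2906272/2981388 = ((508147 + (-766 - 793))*(2308077 + 812954))/(-4956802) + 2906272/2981388 = ((508147 - 1559)*3121031)*(-1/4956802) + 2906272*(1/2981388) = (506588*3121031)*(-1/4956802) + 726568/745347 = 1581076852228*(-1/4956802) + 726568/745347 = -790538426114/2478401 + 726568/745347 = -589223643561933790/1847268750147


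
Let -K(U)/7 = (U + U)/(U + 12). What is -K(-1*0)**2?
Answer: 0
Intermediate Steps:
K(U) = -14*U/(12 + U) (K(U) = -7*(U + U)/(U + 12) = -7*2*U/(12 + U) = -14*U/(12 + U))
-K(-1*0)**2 = -(-14*(-1*0)/(12 - 1*0))**2 = -(-14*0/(12 + 0))**2 = -(-14*0/12)**2 = -(-14*0*1/12)**2 = -1*0**2 = -1*0 = 0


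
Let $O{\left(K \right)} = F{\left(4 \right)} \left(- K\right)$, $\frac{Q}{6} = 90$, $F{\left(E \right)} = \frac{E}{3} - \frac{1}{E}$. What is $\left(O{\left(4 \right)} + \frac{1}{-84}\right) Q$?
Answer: $- \frac{16425}{7} \approx -2346.4$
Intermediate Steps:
$F{\left(E \right)} = - \frac{1}{E} + \frac{E}{3}$ ($F{\left(E \right)} = E \frac{1}{3} - \frac{1}{E} = \frac{E}{3} - \frac{1}{E} = - \frac{1}{E} + \frac{E}{3}$)
$Q = 540$ ($Q = 6 \cdot 90 = 540$)
$O{\left(K \right)} = - \frac{13 K}{12}$ ($O{\left(K \right)} = \left(- \frac{1}{4} + \frac{1}{3} \cdot 4\right) \left(- K\right) = \left(\left(-1\right) \frac{1}{4} + \frac{4}{3}\right) \left(- K\right) = \left(- \frac{1}{4} + \frac{4}{3}\right) \left(- K\right) = \frac{13 \left(- K\right)}{12} = - \frac{13 K}{12}$)
$\left(O{\left(4 \right)} + \frac{1}{-84}\right) Q = \left(\left(- \frac{13}{12}\right) 4 + \frac{1}{-84}\right) 540 = \left(- \frac{13}{3} - \frac{1}{84}\right) 540 = \left(- \frac{365}{84}\right) 540 = - \frac{16425}{7}$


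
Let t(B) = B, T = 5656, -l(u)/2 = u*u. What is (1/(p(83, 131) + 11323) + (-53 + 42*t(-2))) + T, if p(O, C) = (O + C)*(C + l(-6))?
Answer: 132174532/23949 ≈ 5519.0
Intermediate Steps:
l(u) = -2*u² (l(u) = -2*u*u = -2*u²)
p(O, C) = (-72 + C)*(C + O) (p(O, C) = (O + C)*(C - 2*(-6)²) = (C + O)*(C - 2*36) = (C + O)*(C - 72) = (C + O)*(-72 + C) = (-72 + C)*(C + O))
(1/(p(83, 131) + 11323) + (-53 + 42*t(-2))) + T = (1/((131² - 72*131 - 72*83 + 131*83) + 11323) + (-53 + 42*(-2))) + 5656 = (1/((17161 - 9432 - 5976 + 10873) + 11323) + (-53 - 84)) + 5656 = (1/(12626 + 11323) - 137) + 5656 = (1/23949 - 137) + 5656 = -3281012/23949 + 5656 = 132174532/23949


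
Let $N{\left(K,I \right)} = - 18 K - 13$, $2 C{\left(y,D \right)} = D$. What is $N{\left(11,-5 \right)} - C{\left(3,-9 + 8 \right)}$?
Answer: $- \frac{421}{2} \approx -210.5$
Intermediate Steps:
$C{\left(y,D \right)} = \frac{D}{2}$
$N{\left(K,I \right)} = -13 - 18 K$
$N{\left(11,-5 \right)} - C{\left(3,-9 + 8 \right)} = \left(-13 - 198\right) - \frac{-9 + 8}{2} = \left(-13 - 198\right) - \frac{1}{2} \left(-1\right) = -211 - - \frac{1}{2} = -211 + \frac{1}{2} = - \frac{421}{2}$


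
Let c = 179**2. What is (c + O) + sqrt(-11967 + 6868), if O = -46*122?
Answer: 26429 + I*sqrt(5099) ≈ 26429.0 + 71.407*I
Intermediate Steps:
O = -5612
c = 32041
(c + O) + sqrt(-11967 + 6868) = (32041 - 5612) + sqrt(-11967 + 6868) = 26429 + sqrt(-5099) = 26429 + I*sqrt(5099)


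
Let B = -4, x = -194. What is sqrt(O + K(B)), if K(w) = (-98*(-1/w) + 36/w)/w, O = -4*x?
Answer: 5*sqrt(502)/4 ≈ 28.007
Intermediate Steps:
O = 776 (O = -4*(-194) = 776)
K(w) = 134/w**2 (K(w) = (-(-98)/w + 36/w)/w = (98/w + 36/w)/w = (134/w)/w = 134/w**2)
sqrt(O + K(B)) = sqrt(776 + 134/(-4)**2) = sqrt(776 + 134*(1/16)) = sqrt(776 + 67/8) = sqrt(6275/8) = 5*sqrt(502)/4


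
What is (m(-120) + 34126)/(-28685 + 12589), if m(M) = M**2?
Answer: -24263/8048 ≈ -3.0148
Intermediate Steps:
(m(-120) + 34126)/(-28685 + 12589) = ((-120)**2 + 34126)/(-28685 + 12589) = (14400 + 34126)/(-16096) = 48526*(-1/16096) = -24263/8048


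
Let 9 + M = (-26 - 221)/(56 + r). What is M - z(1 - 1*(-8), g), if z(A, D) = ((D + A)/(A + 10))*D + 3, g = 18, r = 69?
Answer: -93943/2375 ≈ -39.555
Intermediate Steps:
M = -1372/125 (M = -9 + (-26 - 221)/(56 + 69) = -9 - 247/125 = -1372/125 ≈ -10.976)
z(A, D) = 3 + D*(A + D)/(10 + A) (z(A, D) = ((A + D)/(10 + A))*D + 3 = D*(A + D)/(10 + A) + 3 = 3 + D*(A + D)/(10 + A))
M - z(1 - 1*(-8), g) = -1372/125 - (30 + 18² + 3*(1 - 1*(-8)) + (1 - 1*(-8))*18)/(10 + (1 - 1*(-8))) = -1372/125 - (30 + 324 + 3*(1 + 8) + (1 + 8)*18)/(10 + (1 + 8)) = -1372/125 - (30 + 324 + 3*9 + 9*18)/(10 + 9) = -1372/125 - (30 + 324 + 27 + 162)/19 = -1372/125 - 543/19 = -93943/2375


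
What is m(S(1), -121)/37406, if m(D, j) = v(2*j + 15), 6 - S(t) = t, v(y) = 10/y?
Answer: -5/4245581 ≈ -1.1777e-6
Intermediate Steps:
S(t) = 6 - t
m(D, j) = 10/(15 + 2*j) (m(D, j) = 10/(2*j + 15) = 10/(15 + 2*j))
m(S(1), -121)/37406 = (10/(15 + 2*(-121)))/37406 = (10/(15 - 242))*(1/37406) = (10/(-227))*(1/37406) = (10*(-1/227))*(1/37406) = -10/227*1/37406 = -5/4245581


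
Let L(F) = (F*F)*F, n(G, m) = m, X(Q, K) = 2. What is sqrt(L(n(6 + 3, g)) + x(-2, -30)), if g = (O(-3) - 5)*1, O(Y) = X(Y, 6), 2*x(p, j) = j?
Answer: I*sqrt(42) ≈ 6.4807*I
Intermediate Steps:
x(p, j) = j/2
O(Y) = 2
g = -3 (g = (2 - 5)*1 = -3*1 = -3)
L(F) = F**3 (L(F) = F**2*F = F**3)
sqrt(L(n(6 + 3, g)) + x(-2, -30)) = sqrt((-3)**3 + (1/2)*(-30)) = sqrt(-27 - 15) = sqrt(-42) = I*sqrt(42)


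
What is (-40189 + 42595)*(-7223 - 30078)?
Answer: -89746206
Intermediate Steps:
(-40189 + 42595)*(-7223 - 30078) = 2406*(-37301) = -89746206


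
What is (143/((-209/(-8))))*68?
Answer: 7072/19 ≈ 372.21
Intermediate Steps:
(143/((-209/(-8))))*68 = (143/((-209*(-⅛))))*68 = (143/(209/8))*68 = (143*(8/209))*68 = (104/19)*68 = 7072/19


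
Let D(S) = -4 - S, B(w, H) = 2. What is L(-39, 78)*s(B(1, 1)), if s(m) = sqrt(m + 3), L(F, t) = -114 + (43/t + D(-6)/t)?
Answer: -2949*sqrt(5)/26 ≈ -253.62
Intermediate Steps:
L(F, t) = -114 + 45/t (L(F, t) = -114 + (43/t + (-4 - 1*(-6))/t) = -114 + (43/t + (-4 + 6)/t) = -114 + (43/t + 2/t) = -114 + 45/t)
s(m) = sqrt(3 + m)
L(-39, 78)*s(B(1, 1)) = (-114 + 45/78)*sqrt(3 + 2) = (-114 + 45*(1/78))*sqrt(5) = (-114 + 15/26)*sqrt(5) = -2949*sqrt(5)/26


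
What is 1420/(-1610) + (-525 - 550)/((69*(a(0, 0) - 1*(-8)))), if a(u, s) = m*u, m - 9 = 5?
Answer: -10933/3864 ≈ -2.8295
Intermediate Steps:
m = 14 (m = 9 + 5 = 14)
a(u, s) = 14*u
1420/(-1610) + (-525 - 550)/((69*(a(0, 0) - 1*(-8)))) = 1420/(-1610) + (-525 - 550)/((69*(14*0 - 1*(-8)))) = 1420*(-1/1610) - 1075*1/(69*(0 + 8)) = -142/161 - 1075/(69*8) = -142/161 - 1075/552 = -10933/3864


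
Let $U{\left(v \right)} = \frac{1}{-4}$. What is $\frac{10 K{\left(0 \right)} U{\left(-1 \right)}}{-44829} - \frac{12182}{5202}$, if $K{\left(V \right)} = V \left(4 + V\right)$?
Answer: $- \frac{6091}{2601} \approx -2.3418$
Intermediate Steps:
$U{\left(v \right)} = - \frac{1}{4}$
$\frac{10 K{\left(0 \right)} U{\left(-1 \right)}}{-44829} - \frac{12182}{5202} = \frac{10 \cdot 0 \left(4 + 0\right) \left(- \frac{1}{4}\right)}{-44829} - \frac{12182}{5202} = 10 \cdot 0 \cdot 4 \left(- \frac{1}{4}\right) \left(- \frac{1}{44829}\right) - \frac{6091}{2601} = 10 \cdot 0 \left(- \frac{1}{4}\right) \left(- \frac{1}{44829}\right) - \frac{6091}{2601} = 0 \left(- \frac{1}{4}\right) \left(- \frac{1}{44829}\right) - \frac{6091}{2601} = 0 \left(- \frac{1}{44829}\right) - \frac{6091}{2601} = 0 - \frac{6091}{2601} = - \frac{6091}{2601}$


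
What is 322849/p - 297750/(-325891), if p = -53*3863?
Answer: -44252546209/66722597449 ≈ -0.66323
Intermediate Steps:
p = -204739
322849/p - 297750/(-325891) = 322849/(-204739) - 297750/(-325891) = 322849*(-1/204739) - 297750*(-1/325891) = -322849/204739 + 297750/325891 = -44252546209/66722597449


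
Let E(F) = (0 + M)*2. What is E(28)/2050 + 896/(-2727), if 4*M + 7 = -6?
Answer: -3709051/11180700 ≈ -0.33174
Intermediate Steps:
M = -13/4 (M = -7/4 + (¼)*(-6) = -7/4 - 3/2 = -13/4 ≈ -3.2500)
E(F) = -13/2 (E(F) = (0 - 13/4)*2 = -13/4*2 = -13/2)
E(28)/2050 + 896/(-2727) = -13/2/2050 + 896/(-2727) = -13/2*1/2050 + 896*(-1/2727) = -13/4100 - 896/2727 = -3709051/11180700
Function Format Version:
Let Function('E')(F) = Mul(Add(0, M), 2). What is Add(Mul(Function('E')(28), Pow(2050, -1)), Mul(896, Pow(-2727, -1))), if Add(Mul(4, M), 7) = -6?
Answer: Rational(-3709051, 11180700) ≈ -0.33174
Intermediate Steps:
M = Rational(-13, 4) (M = Add(Rational(-7, 4), Mul(Rational(1, 4), -6)) = Add(Rational(-7, 4), Rational(-3, 2)) = Rational(-13, 4) ≈ -3.2500)
Function('E')(F) = Rational(-13, 2) (Function('E')(F) = Mul(Add(0, Rational(-13, 4)), 2) = Mul(Rational(-13, 4), 2) = Rational(-13, 2))
Add(Mul(Function('E')(28), Pow(2050, -1)), Mul(896, Pow(-2727, -1))) = Add(Mul(Rational(-13, 2), Pow(2050, -1)), Mul(896, Pow(-2727, -1))) = Add(Mul(Rational(-13, 2), Rational(1, 2050)), Mul(896, Rational(-1, 2727))) = Add(Rational(-13, 4100), Rational(-896, 2727)) = Rational(-3709051, 11180700)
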